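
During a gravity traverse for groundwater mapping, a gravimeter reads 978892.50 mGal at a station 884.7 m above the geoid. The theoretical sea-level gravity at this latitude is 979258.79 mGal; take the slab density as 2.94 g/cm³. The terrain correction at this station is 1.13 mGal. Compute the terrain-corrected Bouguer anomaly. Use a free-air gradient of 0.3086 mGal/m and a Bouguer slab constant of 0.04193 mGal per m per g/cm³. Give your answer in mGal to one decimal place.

-201.2

Free-air correction = 0.3086 × 884.7 = 273.02 mGal
Free-air anomaly = 978892.50 − 979258.79 + (273.02) = -93.27 mGal
Bouguer slab correction = 0.04193 × 2.94 × 884.7 = 109.06 mGal
Simple Bouguer anomaly = -93.27 − (109.06) = -202.33 mGal
Complete Bouguer anomaly = -202.33 + 1.13 = -201.20 mGal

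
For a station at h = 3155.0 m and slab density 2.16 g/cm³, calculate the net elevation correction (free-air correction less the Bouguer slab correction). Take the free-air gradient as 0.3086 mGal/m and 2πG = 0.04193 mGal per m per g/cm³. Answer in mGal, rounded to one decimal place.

687.9

Combined gradient = 0.3086 − 0.04193 × 2.16 = 0.2180312 mGal/m
Combined elevation correction = 0.2180312 × 3155.0 = 687.9 mGal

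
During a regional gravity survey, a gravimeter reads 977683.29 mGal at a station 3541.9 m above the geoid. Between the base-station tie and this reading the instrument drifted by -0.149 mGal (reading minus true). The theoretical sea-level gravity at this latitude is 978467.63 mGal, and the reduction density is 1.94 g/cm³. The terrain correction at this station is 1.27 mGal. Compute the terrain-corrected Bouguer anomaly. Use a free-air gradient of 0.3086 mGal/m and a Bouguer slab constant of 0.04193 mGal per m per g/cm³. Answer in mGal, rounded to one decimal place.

Drift-corrected reading = 977683.29 − (-0.149) = 977683.439 mGal
Free-air correction = 0.3086 × 3541.9 = 1093.03 mGal
Free-air anomaly = 977683.439 − 978467.63 + (1093.03) = 308.839 mGal
Bouguer slab correction = 0.04193 × 1.94 × 3541.9 = 288.11 mGal
Simple Bouguer anomaly = 308.839 − (288.11) = 20.729 mGal
Complete Bouguer anomaly = 20.729 + 1.27 = 21.999 mGal

22.0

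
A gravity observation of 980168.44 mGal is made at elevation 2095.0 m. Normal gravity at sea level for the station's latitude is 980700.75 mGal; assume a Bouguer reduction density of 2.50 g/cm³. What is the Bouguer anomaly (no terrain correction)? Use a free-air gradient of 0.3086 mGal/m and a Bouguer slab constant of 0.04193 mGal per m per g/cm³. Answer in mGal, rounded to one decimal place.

Free-air correction = 0.3086 × 2095.0 = 646.52 mGal
Free-air anomaly = 980168.44 − 980700.75 + (646.52) = 114.21 mGal
Bouguer slab correction = 0.04193 × 2.50 × 2095.0 = 219.61 mGal
Simple Bouguer anomaly = 114.21 − (219.61) = -105.40 mGal

-105.4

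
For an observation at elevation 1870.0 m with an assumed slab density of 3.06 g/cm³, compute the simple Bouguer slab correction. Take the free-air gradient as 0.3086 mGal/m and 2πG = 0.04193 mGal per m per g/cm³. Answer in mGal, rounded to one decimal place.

Bouguer slab correction = 0.04193 × 3.06 × 1870.0 = 239.9 mGal

239.9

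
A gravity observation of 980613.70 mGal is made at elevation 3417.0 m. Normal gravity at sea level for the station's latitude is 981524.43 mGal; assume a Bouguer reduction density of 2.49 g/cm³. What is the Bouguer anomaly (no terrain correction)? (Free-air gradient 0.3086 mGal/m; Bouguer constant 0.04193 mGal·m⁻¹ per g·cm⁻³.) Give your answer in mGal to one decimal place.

Free-air correction = 0.3086 × 3417.0 = 1054.49 mGal
Free-air anomaly = 980613.70 − 981524.43 + (1054.49) = 143.76 mGal
Bouguer slab correction = 0.04193 × 2.49 × 3417.0 = 356.75 mGal
Simple Bouguer anomaly = 143.76 − (356.75) = -212.99 mGal

-213.0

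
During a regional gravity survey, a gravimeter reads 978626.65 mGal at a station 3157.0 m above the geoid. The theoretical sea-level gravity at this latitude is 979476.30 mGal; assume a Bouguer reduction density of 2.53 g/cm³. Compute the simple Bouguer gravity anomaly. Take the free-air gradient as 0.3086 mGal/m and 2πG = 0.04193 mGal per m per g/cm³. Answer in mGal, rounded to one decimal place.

Free-air correction = 0.3086 × 3157.0 = 974.25 mGal
Free-air anomaly = 978626.65 − 979476.30 + (974.25) = 124.60 mGal
Bouguer slab correction = 0.04193 × 2.53 × 3157.0 = 334.90 mGal
Simple Bouguer anomaly = 124.60 − (334.90) = -210.30 mGal

-210.3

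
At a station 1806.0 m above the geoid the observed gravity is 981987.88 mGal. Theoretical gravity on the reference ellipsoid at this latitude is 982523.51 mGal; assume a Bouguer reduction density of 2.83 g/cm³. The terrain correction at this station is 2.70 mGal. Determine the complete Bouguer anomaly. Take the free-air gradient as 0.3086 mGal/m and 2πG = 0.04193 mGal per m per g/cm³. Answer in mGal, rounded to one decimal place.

-189.9

Free-air correction = 0.3086 × 1806.0 = 557.33 mGal
Free-air anomaly = 981987.88 − 982523.51 + (557.33) = 21.70 mGal
Bouguer slab correction = 0.04193 × 2.83 × 1806.0 = 214.30 mGal
Simple Bouguer anomaly = 21.70 − (214.30) = -192.60 mGal
Complete Bouguer anomaly = -192.60 + 2.70 = -189.90 mGal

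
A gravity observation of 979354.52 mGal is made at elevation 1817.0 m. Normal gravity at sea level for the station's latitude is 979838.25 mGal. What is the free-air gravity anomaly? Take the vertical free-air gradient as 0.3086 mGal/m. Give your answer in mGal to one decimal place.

Free-air correction = 0.3086 × 1817.0 = 560.73 mGal
Free-air anomaly = 979354.52 − 979838.25 + (560.73) = 77.00 mGal

77.0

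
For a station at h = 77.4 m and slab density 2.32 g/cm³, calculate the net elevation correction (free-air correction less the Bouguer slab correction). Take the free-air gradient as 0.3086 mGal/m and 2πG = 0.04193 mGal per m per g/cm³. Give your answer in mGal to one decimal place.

Combined gradient = 0.3086 − 0.04193 × 2.32 = 0.2113224 mGal/m
Combined elevation correction = 0.2113224 × 77.4 = 16.4 mGal

16.4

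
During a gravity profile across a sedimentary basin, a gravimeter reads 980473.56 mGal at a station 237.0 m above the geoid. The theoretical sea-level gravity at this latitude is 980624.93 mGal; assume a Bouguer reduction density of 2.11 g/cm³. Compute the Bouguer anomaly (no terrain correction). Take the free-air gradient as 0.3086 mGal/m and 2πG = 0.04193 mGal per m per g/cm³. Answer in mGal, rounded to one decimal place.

Free-air correction = 0.3086 × 237.0 = 73.14 mGal
Free-air anomaly = 980473.56 − 980624.93 + (73.14) = -78.23 mGal
Bouguer slab correction = 0.04193 × 2.11 × 237.0 = 20.97 mGal
Simple Bouguer anomaly = -78.23 − (20.97) = -99.20 mGal

-99.2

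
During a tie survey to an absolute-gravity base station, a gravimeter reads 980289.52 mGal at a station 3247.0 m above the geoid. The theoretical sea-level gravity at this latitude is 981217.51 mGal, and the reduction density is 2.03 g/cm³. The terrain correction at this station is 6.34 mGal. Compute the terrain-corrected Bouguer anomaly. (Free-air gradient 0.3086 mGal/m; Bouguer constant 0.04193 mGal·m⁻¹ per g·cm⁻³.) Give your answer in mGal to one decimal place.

-196.0

Free-air correction = 0.3086 × 3247.0 = 1002.02 mGal
Free-air anomaly = 980289.52 − 981217.51 + (1002.02) = 74.03 mGal
Bouguer slab correction = 0.04193 × 2.03 × 3247.0 = 276.38 mGal
Simple Bouguer anomaly = 74.03 − (276.38) = -202.35 mGal
Complete Bouguer anomaly = -202.35 + 6.34 = -196.01 mGal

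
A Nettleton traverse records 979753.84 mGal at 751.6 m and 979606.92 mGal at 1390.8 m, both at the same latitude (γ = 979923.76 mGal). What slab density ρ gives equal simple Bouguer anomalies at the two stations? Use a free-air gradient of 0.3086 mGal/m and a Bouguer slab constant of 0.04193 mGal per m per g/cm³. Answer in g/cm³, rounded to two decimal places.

Δg_obs = 979606.92 − 979753.84 = -146.92 mGal over Δh = 1390.8 − 751.6 = 639.2 m
Equal Bouguer anomalies ⇒ Δg_obs + (0.3086 − 0.04193ρ)·Δh = 0
0.3086 − 0.04193ρ = −Δg_obs/Δh = 0.22985
ρ = (0.3086 − 0.22985) / 0.04193 = 1.88 g/cm³

1.88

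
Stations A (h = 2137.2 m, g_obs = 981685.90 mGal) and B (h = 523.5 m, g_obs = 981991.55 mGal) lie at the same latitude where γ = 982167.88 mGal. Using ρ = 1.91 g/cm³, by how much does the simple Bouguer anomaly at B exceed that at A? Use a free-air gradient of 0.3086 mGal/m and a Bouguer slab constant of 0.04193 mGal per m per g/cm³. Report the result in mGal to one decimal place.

Δg_SB(A) = 981685.90 − 982167.88 + 0.3086×2137.2 − 0.04193×1.91×2137.2 = 6.40 mGal
Δg_SB(B) = 981991.55 − 982167.88 + 0.3086×523.5 − 0.04193×1.91×523.5 = -56.70 mGal
Difference = -56.70 − (6.40) = -63.10 mGal

-63.1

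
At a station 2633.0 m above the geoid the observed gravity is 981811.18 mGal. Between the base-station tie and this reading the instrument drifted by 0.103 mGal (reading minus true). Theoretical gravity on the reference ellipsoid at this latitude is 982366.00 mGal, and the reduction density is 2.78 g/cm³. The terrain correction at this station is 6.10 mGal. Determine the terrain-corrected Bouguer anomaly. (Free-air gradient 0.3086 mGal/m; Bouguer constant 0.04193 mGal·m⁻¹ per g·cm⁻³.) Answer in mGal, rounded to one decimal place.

-43.2

Drift-corrected reading = 981811.18 − (0.103) = 981811.077 mGal
Free-air correction = 0.3086 × 2633.0 = 812.54 mGal
Free-air anomaly = 981811.077 − 982366.00 + (812.54) = 257.617 mGal
Bouguer slab correction = 0.04193 × 2.78 × 2633.0 = 306.92 mGal
Simple Bouguer anomaly = 257.617 − (306.92) = -49.303 mGal
Complete Bouguer anomaly = -49.303 + 6.10 = -43.203 mGal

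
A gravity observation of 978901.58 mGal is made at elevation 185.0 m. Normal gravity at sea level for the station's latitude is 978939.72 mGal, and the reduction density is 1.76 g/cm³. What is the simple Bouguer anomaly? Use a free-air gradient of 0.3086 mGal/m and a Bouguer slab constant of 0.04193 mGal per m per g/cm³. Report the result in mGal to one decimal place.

Free-air correction = 0.3086 × 185.0 = 57.09 mGal
Free-air anomaly = 978901.58 − 978939.72 + (57.09) = 18.95 mGal
Bouguer slab correction = 0.04193 × 1.76 × 185.0 = 13.65 mGal
Simple Bouguer anomaly = 18.95 − (13.65) = 5.30 mGal

5.3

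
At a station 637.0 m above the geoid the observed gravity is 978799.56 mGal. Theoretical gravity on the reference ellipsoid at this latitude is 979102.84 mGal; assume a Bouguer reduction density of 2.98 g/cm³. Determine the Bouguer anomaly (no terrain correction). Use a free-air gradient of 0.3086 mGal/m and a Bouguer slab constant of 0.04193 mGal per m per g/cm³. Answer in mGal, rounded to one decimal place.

Free-air correction = 0.3086 × 637.0 = 196.58 mGal
Free-air anomaly = 978799.56 − 979102.84 + (196.58) = -106.70 mGal
Bouguer slab correction = 0.04193 × 2.98 × 637.0 = 79.59 mGal
Simple Bouguer anomaly = -106.70 − (79.59) = -186.29 mGal

-186.3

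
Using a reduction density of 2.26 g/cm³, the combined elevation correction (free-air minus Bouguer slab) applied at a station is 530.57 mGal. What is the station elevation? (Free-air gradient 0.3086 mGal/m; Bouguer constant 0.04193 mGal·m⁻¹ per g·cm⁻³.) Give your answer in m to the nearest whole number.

Combined gradient = 0.3086 − 0.04193 × 2.26 = 0.2138382 mGal/m
h = 530.57 / 0.2138382 = 2481.18 m

2481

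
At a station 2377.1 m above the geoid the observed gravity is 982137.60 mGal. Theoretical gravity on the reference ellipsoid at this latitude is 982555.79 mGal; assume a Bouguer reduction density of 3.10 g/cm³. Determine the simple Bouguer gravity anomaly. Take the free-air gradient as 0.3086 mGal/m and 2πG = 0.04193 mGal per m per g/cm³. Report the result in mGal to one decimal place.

6.4

Free-air correction = 0.3086 × 2377.1 = 733.57 mGal
Free-air anomaly = 982137.60 − 982555.79 + (733.57) = 315.38 mGal
Bouguer slab correction = 0.04193 × 3.10 × 2377.1 = 308.98 mGal
Simple Bouguer anomaly = 315.38 − (308.98) = 6.40 mGal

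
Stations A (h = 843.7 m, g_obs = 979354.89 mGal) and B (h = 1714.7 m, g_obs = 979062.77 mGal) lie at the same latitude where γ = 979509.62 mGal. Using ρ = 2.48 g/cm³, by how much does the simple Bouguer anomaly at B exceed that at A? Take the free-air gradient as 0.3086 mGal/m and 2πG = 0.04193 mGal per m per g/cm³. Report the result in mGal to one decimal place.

-113.9

Δg_SB(A) = 979354.89 − 979509.62 + 0.3086×843.7 − 0.04193×2.48×843.7 = 17.90 mGal
Δg_SB(B) = 979062.77 − 979509.62 + 0.3086×1714.7 − 0.04193×2.48×1714.7 = -96.00 mGal
Difference = -96.00 − (17.90) = -113.90 mGal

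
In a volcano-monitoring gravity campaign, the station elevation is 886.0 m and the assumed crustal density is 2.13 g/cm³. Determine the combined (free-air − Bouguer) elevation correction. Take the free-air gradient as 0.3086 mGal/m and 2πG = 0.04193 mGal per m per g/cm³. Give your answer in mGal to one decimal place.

Combined gradient = 0.3086 − 0.04193 × 2.13 = 0.2192891 mGal/m
Combined elevation correction = 0.2192891 × 886.0 = 194.3 mGal

194.3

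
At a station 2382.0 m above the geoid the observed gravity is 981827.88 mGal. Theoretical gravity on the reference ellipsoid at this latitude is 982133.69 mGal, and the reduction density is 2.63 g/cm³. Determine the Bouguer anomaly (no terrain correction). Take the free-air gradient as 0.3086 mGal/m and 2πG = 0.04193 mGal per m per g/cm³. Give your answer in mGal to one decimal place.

166.6

Free-air correction = 0.3086 × 2382.0 = 735.09 mGal
Free-air anomaly = 981827.88 − 982133.69 + (735.09) = 429.28 mGal
Bouguer slab correction = 0.04193 × 2.63 × 2382.0 = 262.68 mGal
Simple Bouguer anomaly = 429.28 − (262.68) = 166.60 mGal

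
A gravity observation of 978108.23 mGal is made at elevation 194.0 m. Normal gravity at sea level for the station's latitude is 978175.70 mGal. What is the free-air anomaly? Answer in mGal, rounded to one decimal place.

Free-air correction = 0.3086 × 194.0 = 59.87 mGal
Free-air anomaly = 978108.23 − 978175.70 + (59.87) = -7.60 mGal

-7.6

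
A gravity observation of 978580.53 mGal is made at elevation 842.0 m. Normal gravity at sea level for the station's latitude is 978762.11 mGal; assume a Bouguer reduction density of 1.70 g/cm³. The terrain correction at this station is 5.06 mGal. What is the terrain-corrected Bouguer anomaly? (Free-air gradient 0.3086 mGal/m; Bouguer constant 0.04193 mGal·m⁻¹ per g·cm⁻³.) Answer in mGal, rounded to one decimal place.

Free-air correction = 0.3086 × 842.0 = 259.84 mGal
Free-air anomaly = 978580.53 − 978762.11 + (259.84) = 78.26 mGal
Bouguer slab correction = 0.04193 × 1.70 × 842.0 = 60.02 mGal
Simple Bouguer anomaly = 78.26 − (60.02) = 18.24 mGal
Complete Bouguer anomaly = 18.24 + 5.06 = 23.30 mGal

23.3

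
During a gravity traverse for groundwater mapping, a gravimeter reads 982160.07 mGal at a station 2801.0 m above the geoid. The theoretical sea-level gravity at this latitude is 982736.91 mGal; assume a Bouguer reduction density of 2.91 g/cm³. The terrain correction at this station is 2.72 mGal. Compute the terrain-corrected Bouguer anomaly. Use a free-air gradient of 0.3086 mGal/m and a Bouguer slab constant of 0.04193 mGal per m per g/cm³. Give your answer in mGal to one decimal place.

Free-air correction = 0.3086 × 2801.0 = 864.39 mGal
Free-air anomaly = 982160.07 − 982736.91 + (864.39) = 287.55 mGal
Bouguer slab correction = 0.04193 × 2.91 × 2801.0 = 341.77 mGal
Simple Bouguer anomaly = 287.55 − (341.77) = -54.22 mGal
Complete Bouguer anomaly = -54.22 + 2.72 = -51.50 mGal

-51.5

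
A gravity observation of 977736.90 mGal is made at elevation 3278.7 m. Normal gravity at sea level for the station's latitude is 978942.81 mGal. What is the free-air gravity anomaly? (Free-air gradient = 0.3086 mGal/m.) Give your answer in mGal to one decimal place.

-194.1

Free-air correction = 0.3086 × 3278.7 = 1011.81 mGal
Free-air anomaly = 977736.90 − 978942.81 + (1011.81) = -194.10 mGal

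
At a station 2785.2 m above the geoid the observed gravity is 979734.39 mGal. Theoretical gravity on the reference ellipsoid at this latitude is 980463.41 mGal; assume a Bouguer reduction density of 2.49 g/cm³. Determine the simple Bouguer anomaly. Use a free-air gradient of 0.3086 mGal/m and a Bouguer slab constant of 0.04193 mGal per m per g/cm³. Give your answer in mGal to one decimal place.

-160.3

Free-air correction = 0.3086 × 2785.2 = 859.51 mGal
Free-air anomaly = 979734.39 − 980463.41 + (859.51) = 130.49 mGal
Bouguer slab correction = 0.04193 × 2.49 × 2785.2 = 290.79 mGal
Simple Bouguer anomaly = 130.49 − (290.79) = -160.30 mGal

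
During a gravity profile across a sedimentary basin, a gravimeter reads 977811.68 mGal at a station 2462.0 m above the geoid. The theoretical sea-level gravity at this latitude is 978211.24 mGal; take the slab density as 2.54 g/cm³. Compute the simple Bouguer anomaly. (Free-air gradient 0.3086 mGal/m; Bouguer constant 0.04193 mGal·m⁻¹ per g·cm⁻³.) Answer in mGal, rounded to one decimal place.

Free-air correction = 0.3086 × 2462.0 = 759.77 mGal
Free-air anomaly = 977811.68 − 978211.24 + (759.77) = 360.21 mGal
Bouguer slab correction = 0.04193 × 2.54 × 2462.0 = 262.21 mGal
Simple Bouguer anomaly = 360.21 − (262.21) = 98.00 mGal

98.0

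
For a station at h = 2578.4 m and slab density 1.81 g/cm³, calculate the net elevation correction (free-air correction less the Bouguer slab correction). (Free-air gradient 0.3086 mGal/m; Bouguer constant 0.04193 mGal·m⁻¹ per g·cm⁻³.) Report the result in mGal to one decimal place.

600.0

Combined gradient = 0.3086 − 0.04193 × 1.81 = 0.2327067 mGal/m
Combined elevation correction = 0.2327067 × 2578.4 = 600.0 mGal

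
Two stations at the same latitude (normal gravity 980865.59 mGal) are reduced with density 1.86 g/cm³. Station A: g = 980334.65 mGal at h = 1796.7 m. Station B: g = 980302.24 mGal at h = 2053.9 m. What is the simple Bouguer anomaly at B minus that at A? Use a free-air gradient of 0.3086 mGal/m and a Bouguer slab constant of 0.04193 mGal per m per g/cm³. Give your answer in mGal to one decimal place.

26.9

Δg_SB(A) = 980334.65 − 980865.59 + 0.3086×1796.7 − 0.04193×1.86×1796.7 = -116.60 mGal
Δg_SB(B) = 980302.24 − 980865.59 + 0.3086×2053.9 − 0.04193×1.86×2053.9 = -89.70 mGal
Difference = -89.70 − (-116.60) = 26.90 mGal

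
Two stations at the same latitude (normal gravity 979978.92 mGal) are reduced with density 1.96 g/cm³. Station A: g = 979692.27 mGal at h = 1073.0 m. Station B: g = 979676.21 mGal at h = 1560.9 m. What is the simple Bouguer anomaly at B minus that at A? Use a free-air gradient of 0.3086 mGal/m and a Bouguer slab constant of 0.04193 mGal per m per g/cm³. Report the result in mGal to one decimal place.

Δg_SB(A) = 979692.27 − 979978.92 + 0.3086×1073.0 − 0.04193×1.96×1073.0 = -43.70 mGal
Δg_SB(B) = 979676.21 − 979978.92 + 0.3086×1560.9 − 0.04193×1.96×1560.9 = 50.70 mGal
Difference = 50.70 − (-43.70) = 94.40 mGal

94.4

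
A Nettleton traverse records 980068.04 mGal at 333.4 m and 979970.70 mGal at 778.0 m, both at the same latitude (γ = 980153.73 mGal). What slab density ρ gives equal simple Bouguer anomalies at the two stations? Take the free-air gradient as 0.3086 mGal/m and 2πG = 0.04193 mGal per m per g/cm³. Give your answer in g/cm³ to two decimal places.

Δg_obs = 979970.70 − 980068.04 = -97.34 mGal over Δh = 778.0 − 333.4 = 444.6 m
Equal Bouguer anomalies ⇒ Δg_obs + (0.3086 − 0.04193ρ)·Δh = 0
0.3086 − 0.04193ρ = −Δg_obs/Δh = 0.21894
ρ = (0.3086 − 0.21894) / 0.04193 = 2.14 g/cm³

2.14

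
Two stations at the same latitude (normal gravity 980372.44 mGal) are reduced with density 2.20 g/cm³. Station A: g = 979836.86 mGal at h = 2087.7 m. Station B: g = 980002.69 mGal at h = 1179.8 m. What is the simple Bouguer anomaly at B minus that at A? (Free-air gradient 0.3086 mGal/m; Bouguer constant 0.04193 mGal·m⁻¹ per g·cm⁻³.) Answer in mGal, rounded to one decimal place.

-30.6

Δg_SB(A) = 979836.86 − 980372.44 + 0.3086×2087.7 − 0.04193×2.20×2087.7 = -83.90 mGal
Δg_SB(B) = 980002.69 − 980372.44 + 0.3086×1179.8 − 0.04193×2.20×1179.8 = -114.50 mGal
Difference = -114.50 − (-83.90) = -30.60 mGal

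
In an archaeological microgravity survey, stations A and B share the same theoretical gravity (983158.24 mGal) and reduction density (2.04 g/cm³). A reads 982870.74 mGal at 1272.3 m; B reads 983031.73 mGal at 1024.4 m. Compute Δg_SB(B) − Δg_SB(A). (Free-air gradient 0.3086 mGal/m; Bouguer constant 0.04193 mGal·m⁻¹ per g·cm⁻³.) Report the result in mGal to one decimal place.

Δg_SB(A) = 982870.74 − 983158.24 + 0.3086×1272.3 − 0.04193×2.04×1272.3 = -3.70 mGal
Δg_SB(B) = 983031.73 − 983158.24 + 0.3086×1024.4 − 0.04193×2.04×1024.4 = 102.00 mGal
Difference = 102.00 − (-3.70) = 105.70 mGal

105.7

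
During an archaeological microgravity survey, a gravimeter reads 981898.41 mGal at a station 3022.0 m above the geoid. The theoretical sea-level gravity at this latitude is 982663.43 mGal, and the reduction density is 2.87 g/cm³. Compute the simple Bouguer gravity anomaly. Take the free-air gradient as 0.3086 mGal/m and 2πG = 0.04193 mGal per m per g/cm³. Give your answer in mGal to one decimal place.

-196.1

Free-air correction = 0.3086 × 3022.0 = 932.59 mGal
Free-air anomaly = 981898.41 − 982663.43 + (932.59) = 167.57 mGal
Bouguer slab correction = 0.04193 × 2.87 × 3022.0 = 363.66 mGal
Simple Bouguer anomaly = 167.57 − (363.66) = -196.09 mGal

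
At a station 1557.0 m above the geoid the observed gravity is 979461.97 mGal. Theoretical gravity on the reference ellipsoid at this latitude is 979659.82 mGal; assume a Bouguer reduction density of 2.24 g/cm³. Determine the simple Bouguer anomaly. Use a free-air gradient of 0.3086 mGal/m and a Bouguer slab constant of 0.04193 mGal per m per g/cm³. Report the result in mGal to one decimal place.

136.4

Free-air correction = 0.3086 × 1557.0 = 480.49 mGal
Free-air anomaly = 979461.97 − 979659.82 + (480.49) = 282.64 mGal
Bouguer slab correction = 0.04193 × 2.24 × 1557.0 = 146.24 mGal
Simple Bouguer anomaly = 282.64 − (146.24) = 136.40 mGal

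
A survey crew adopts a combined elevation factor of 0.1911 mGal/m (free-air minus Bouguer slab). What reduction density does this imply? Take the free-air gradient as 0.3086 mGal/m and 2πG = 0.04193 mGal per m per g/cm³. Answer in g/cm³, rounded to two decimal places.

0.1911 = 0.3086 − 0.04193 × ρ
ρ = (0.3086 − 0.1911) / 0.04193 = 2.80 g/cm³

2.80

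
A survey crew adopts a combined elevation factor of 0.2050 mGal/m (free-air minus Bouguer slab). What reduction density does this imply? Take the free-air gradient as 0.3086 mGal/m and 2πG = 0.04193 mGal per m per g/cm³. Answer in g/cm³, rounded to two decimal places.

2.47

0.2050 = 0.3086 − 0.04193 × ρ
ρ = (0.3086 − 0.2050) / 0.04193 = 2.47 g/cm³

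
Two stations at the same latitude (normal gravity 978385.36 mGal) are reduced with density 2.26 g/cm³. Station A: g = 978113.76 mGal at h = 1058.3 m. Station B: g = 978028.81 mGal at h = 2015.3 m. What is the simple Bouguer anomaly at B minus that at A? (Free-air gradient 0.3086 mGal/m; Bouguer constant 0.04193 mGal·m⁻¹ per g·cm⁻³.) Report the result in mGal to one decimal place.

Δg_SB(A) = 978113.76 − 978385.36 + 0.3086×1058.3 − 0.04193×2.26×1058.3 = -45.30 mGal
Δg_SB(B) = 978028.81 − 978385.36 + 0.3086×2015.3 − 0.04193×2.26×2015.3 = 74.40 mGal
Difference = 74.40 − (-45.30) = 119.70 mGal

119.7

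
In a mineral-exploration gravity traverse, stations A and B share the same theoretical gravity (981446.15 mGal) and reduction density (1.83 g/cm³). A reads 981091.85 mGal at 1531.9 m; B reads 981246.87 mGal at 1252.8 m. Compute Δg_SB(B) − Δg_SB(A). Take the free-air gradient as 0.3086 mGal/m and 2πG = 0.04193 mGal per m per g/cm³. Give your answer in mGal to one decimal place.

90.3

Δg_SB(A) = 981091.85 − 981446.15 + 0.3086×1531.9 − 0.04193×1.83×1531.9 = 0.90 mGal
Δg_SB(B) = 981246.87 − 981446.15 + 0.3086×1252.8 − 0.04193×1.83×1252.8 = 91.20 mGal
Difference = 91.20 − (0.90) = 90.30 mGal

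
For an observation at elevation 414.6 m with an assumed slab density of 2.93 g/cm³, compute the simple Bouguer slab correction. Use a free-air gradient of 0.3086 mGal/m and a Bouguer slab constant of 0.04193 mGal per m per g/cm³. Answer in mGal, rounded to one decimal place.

Bouguer slab correction = 0.04193 × 2.93 × 414.6 = 50.9 mGal

50.9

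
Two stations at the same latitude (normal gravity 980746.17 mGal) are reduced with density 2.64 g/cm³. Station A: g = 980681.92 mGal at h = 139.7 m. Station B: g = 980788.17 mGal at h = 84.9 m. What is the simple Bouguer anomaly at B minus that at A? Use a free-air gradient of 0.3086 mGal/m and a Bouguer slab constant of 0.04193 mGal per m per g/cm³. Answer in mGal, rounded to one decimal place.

Δg_SB(A) = 980681.92 − 980746.17 + 0.3086×139.7 − 0.04193×2.64×139.7 = -36.60 mGal
Δg_SB(B) = 980788.17 − 980746.17 + 0.3086×84.9 − 0.04193×2.64×84.9 = 58.80 mGal
Difference = 58.80 − (-36.60) = 95.40 mGal

95.4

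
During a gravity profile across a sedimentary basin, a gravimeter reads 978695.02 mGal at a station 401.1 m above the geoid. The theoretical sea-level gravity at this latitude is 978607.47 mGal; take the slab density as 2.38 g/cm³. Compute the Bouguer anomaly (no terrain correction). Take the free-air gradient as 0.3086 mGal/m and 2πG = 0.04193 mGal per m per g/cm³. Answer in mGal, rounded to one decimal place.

171.3

Free-air correction = 0.3086 × 401.1 = 123.78 mGal
Free-air anomaly = 978695.02 − 978607.47 + (123.78) = 211.33 mGal
Bouguer slab correction = 0.04193 × 2.38 × 401.1 = 40.03 mGal
Simple Bouguer anomaly = 211.33 − (40.03) = 171.30 mGal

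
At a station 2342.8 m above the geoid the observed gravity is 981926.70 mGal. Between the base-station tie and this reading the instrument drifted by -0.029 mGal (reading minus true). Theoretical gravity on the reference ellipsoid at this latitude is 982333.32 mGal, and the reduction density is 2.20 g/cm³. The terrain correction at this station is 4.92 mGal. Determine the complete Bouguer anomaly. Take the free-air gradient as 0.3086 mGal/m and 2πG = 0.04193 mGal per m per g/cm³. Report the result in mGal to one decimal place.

Drift-corrected reading = 981926.70 − (-0.029) = 981926.729 mGal
Free-air correction = 0.3086 × 2342.8 = 722.99 mGal
Free-air anomaly = 981926.729 − 982333.32 + (722.99) = 316.399 mGal
Bouguer slab correction = 0.04193 × 2.20 × 2342.8 = 216.11 mGal
Simple Bouguer anomaly = 316.399 − (216.11) = 100.289 mGal
Complete Bouguer anomaly = 100.289 + 4.92 = 105.209 mGal

105.2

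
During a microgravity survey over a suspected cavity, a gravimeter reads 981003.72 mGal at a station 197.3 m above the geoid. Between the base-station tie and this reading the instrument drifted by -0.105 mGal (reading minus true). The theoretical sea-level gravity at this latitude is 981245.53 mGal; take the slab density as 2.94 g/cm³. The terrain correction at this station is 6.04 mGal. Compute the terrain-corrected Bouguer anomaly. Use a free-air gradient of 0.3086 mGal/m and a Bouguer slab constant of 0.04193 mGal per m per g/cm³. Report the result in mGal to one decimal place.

Drift-corrected reading = 981003.72 − (-0.105) = 981003.825 mGal
Free-air correction = 0.3086 × 197.3 = 60.89 mGal
Free-air anomaly = 981003.825 − 981245.53 + (60.89) = -180.815 mGal
Bouguer slab correction = 0.04193 × 2.94 × 197.3 = 24.32 mGal
Simple Bouguer anomaly = -180.815 − (24.32) = -205.135 mGal
Complete Bouguer anomaly = -205.135 + 6.04 = -199.095 mGal

-199.1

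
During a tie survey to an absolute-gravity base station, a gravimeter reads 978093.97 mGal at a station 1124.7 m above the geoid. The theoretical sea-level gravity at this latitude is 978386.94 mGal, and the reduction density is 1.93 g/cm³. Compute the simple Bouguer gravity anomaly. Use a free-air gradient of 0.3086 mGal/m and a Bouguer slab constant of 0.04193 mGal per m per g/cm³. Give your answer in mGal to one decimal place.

Free-air correction = 0.3086 × 1124.7 = 347.08 mGal
Free-air anomaly = 978093.97 − 978386.94 + (347.08) = 54.11 mGal
Bouguer slab correction = 0.04193 × 1.93 × 1124.7 = 91.02 mGal
Simple Bouguer anomaly = 54.11 − (91.02) = -36.91 mGal

-36.9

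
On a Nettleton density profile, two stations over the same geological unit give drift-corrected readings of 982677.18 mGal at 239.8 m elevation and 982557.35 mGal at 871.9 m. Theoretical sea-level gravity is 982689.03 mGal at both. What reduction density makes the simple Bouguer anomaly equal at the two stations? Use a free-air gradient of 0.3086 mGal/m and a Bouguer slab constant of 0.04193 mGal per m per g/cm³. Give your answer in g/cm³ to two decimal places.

2.84

Δg_obs = 982557.35 − 982677.18 = -119.83 mGal over Δh = 871.9 − 239.8 = 632.1 m
Equal Bouguer anomalies ⇒ Δg_obs + (0.3086 − 0.04193ρ)·Δh = 0
0.3086 − 0.04193ρ = −Δg_obs/Δh = 0.18957
ρ = (0.3086 − 0.18957) / 0.04193 = 2.84 g/cm³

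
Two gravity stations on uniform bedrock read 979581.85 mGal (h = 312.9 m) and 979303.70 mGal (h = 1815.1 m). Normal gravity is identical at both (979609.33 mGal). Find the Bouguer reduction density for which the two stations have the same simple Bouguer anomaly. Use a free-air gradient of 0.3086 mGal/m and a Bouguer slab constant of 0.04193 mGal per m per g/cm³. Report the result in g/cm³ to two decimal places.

2.94

Δg_obs = 979303.70 − 979581.85 = -278.15 mGal over Δh = 1815.1 − 312.9 = 1502.2 m
Equal Bouguer anomalies ⇒ Δg_obs + (0.3086 − 0.04193ρ)·Δh = 0
0.3086 − 0.04193ρ = −Δg_obs/Δh = 0.18516
ρ = (0.3086 − 0.18516) / 0.04193 = 2.94 g/cm³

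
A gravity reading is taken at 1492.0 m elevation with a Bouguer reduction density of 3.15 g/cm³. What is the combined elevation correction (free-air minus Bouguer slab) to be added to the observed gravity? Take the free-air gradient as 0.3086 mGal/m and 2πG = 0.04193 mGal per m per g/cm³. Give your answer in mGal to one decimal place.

Combined gradient = 0.3086 − 0.04193 × 3.15 = 0.1765205 mGal/m
Combined elevation correction = 0.1765205 × 1492.0 = 263.4 mGal

263.4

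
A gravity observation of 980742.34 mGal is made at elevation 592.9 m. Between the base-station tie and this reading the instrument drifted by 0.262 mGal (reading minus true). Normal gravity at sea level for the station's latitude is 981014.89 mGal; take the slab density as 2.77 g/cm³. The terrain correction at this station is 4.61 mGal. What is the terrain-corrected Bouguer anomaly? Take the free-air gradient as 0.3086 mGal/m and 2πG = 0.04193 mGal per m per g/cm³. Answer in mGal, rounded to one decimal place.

-154.1

Drift-corrected reading = 980742.34 − (0.262) = 980742.078 mGal
Free-air correction = 0.3086 × 592.9 = 182.97 mGal
Free-air anomaly = 980742.078 − 981014.89 + (182.97) = -89.842 mGal
Bouguer slab correction = 0.04193 × 2.77 × 592.9 = 68.86 mGal
Simple Bouguer anomaly = -89.842 − (68.86) = -158.702 mGal
Complete Bouguer anomaly = -158.702 + 4.61 = -154.092 mGal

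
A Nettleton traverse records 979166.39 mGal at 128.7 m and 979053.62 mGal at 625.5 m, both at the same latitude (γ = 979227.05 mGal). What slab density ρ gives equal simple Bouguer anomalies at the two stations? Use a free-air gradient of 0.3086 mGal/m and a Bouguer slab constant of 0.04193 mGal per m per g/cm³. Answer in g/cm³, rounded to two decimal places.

1.95

Δg_obs = 979053.62 − 979166.39 = -112.77 mGal over Δh = 625.5 − 128.7 = 496.8 m
Equal Bouguer anomalies ⇒ Δg_obs + (0.3086 − 0.04193ρ)·Δh = 0
0.3086 − 0.04193ρ = −Δg_obs/Δh = 0.22699
ρ = (0.3086 − 0.22699) / 0.04193 = 1.95 g/cm³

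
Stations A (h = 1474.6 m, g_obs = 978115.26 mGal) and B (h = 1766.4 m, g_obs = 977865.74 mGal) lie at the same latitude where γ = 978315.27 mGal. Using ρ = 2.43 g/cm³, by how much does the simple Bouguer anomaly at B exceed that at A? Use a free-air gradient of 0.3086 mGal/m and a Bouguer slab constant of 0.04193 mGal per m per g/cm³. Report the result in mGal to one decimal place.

-189.2

Δg_SB(A) = 978115.26 − 978315.27 + 0.3086×1474.6 − 0.04193×2.43×1474.6 = 104.80 mGal
Δg_SB(B) = 977865.74 − 978315.27 + 0.3086×1766.4 − 0.04193×2.43×1766.4 = -84.40 mGal
Difference = -84.40 − (104.80) = -189.20 mGal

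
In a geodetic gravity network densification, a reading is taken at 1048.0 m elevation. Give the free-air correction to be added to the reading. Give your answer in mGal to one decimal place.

Free-air correction = 0.3086 × 1048.0 = 323.4 mGal

323.4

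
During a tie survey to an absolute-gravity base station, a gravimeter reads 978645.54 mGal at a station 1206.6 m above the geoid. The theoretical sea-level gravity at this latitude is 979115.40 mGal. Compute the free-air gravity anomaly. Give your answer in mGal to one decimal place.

Free-air correction = 0.3086 × 1206.6 = 372.36 mGal
Free-air anomaly = 978645.54 − 979115.40 + (372.36) = -97.50 mGal

-97.5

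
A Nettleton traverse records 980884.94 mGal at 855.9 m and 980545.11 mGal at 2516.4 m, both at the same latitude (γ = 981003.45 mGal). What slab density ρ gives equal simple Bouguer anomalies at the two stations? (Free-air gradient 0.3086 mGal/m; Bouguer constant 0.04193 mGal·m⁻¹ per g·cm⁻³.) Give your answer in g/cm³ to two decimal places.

2.48

Δg_obs = 980545.11 − 980884.94 = -339.83 mGal over Δh = 2516.4 − 855.9 = 1660.5 m
Equal Bouguer anomalies ⇒ Δg_obs + (0.3086 − 0.04193ρ)·Δh = 0
0.3086 − 0.04193ρ = −Δg_obs/Δh = 0.20466
ρ = (0.3086 − 0.20466) / 0.04193 = 2.48 g/cm³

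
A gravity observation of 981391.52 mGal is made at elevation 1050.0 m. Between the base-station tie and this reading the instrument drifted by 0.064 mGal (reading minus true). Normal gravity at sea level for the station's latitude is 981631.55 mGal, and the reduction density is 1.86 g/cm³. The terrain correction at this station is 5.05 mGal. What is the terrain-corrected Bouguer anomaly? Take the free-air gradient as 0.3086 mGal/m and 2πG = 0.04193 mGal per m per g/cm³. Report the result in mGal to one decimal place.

7.1

Drift-corrected reading = 981391.52 − (0.064) = 981391.456 mGal
Free-air correction = 0.3086 × 1050.0 = 324.03 mGal
Free-air anomaly = 981391.456 − 981631.55 + (324.03) = 83.936 mGal
Bouguer slab correction = 0.04193 × 1.86 × 1050.0 = 81.89 mGal
Simple Bouguer anomaly = 83.936 − (81.89) = 2.046 mGal
Complete Bouguer anomaly = 2.046 + 5.05 = 7.096 mGal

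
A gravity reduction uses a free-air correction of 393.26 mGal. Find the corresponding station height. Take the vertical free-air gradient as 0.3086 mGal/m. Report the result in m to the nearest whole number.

h = 393.26 / 0.3086 = 1274.34 m

1274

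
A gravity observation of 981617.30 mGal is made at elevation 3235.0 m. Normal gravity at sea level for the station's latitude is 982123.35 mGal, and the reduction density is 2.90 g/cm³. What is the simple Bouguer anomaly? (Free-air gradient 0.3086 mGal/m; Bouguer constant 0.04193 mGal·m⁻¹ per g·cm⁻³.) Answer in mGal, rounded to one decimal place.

98.9

Free-air correction = 0.3086 × 3235.0 = 998.32 mGal
Free-air anomaly = 981617.30 − 982123.35 + (998.32) = 492.27 mGal
Bouguer slab correction = 0.04193 × 2.90 × 3235.0 = 393.37 mGal
Simple Bouguer anomaly = 492.27 − (393.37) = 98.90 mGal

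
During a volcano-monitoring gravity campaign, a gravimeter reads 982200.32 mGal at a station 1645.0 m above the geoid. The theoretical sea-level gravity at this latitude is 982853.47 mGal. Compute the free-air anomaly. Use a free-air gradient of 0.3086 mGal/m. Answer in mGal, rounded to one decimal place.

-145.5

Free-air correction = 0.3086 × 1645.0 = 507.65 mGal
Free-air anomaly = 982200.32 − 982853.47 + (507.65) = -145.50 mGal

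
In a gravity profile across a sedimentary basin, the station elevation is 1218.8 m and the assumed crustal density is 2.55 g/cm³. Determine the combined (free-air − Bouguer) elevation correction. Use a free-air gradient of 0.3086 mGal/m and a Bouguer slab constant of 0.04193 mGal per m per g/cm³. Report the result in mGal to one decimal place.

245.8

Combined gradient = 0.3086 − 0.04193 × 2.55 = 0.2016785 mGal/m
Combined elevation correction = 0.2016785 × 1218.8 = 245.8 mGal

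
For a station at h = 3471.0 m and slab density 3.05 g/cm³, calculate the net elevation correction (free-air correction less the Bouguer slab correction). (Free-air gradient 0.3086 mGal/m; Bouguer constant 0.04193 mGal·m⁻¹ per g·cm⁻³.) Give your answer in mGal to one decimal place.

Combined gradient = 0.3086 − 0.04193 × 3.05 = 0.1807135 mGal/m
Combined elevation correction = 0.1807135 × 3471.0 = 627.3 mGal

627.3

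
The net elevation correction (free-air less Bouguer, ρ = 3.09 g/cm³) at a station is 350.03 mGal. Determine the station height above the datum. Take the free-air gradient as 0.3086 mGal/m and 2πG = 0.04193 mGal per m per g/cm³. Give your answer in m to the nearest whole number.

1955

Combined gradient = 0.3086 − 0.04193 × 3.09 = 0.1790363 mGal/m
h = 350.03 / 0.1790363 = 1955.08 m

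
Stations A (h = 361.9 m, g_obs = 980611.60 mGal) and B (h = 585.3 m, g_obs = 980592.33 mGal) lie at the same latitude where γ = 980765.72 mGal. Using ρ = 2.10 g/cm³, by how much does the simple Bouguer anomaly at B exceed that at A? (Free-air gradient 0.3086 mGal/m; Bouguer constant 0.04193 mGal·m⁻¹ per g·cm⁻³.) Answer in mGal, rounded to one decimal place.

Δg_SB(A) = 980611.60 − 980765.72 + 0.3086×361.9 − 0.04193×2.10×361.9 = -74.30 mGal
Δg_SB(B) = 980592.33 − 980765.72 + 0.3086×585.3 − 0.04193×2.10×585.3 = -44.30 mGal
Difference = -44.30 − (-74.30) = 30.00 mGal

30.0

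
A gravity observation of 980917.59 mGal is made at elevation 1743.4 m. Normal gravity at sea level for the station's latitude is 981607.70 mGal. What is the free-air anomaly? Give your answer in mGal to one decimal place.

-152.1

Free-air correction = 0.3086 × 1743.4 = 538.01 mGal
Free-air anomaly = 980917.59 − 981607.70 + (538.01) = -152.10 mGal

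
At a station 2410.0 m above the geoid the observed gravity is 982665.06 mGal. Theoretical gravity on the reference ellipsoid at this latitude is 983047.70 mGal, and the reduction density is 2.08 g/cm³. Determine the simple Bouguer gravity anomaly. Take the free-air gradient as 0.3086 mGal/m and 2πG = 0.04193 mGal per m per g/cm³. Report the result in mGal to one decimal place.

150.9

Free-air correction = 0.3086 × 2410.0 = 743.73 mGal
Free-air anomaly = 982665.06 − 983047.70 + (743.73) = 361.09 mGal
Bouguer slab correction = 0.04193 × 2.08 × 2410.0 = 210.19 mGal
Simple Bouguer anomaly = 361.09 − (210.19) = 150.90 mGal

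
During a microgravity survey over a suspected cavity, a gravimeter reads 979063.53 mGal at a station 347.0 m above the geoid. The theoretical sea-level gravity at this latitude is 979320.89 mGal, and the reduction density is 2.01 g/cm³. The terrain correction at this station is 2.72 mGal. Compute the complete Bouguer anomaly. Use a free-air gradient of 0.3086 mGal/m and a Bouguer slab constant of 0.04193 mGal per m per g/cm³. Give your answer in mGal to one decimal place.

Free-air correction = 0.3086 × 347.0 = 107.08 mGal
Free-air anomaly = 979063.53 − 979320.89 + (107.08) = -150.28 mGal
Bouguer slab correction = 0.04193 × 2.01 × 347.0 = 29.24 mGal
Simple Bouguer anomaly = -150.28 − (29.24) = -179.52 mGal
Complete Bouguer anomaly = -179.52 + 2.72 = -176.80 mGal

-176.8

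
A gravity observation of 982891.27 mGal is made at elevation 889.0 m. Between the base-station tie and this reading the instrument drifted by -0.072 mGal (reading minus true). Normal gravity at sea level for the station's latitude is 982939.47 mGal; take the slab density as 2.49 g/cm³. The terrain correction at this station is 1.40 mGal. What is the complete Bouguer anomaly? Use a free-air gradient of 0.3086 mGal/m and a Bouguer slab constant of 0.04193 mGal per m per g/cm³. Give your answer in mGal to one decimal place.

Drift-corrected reading = 982891.27 − (-0.072) = 982891.342 mGal
Free-air correction = 0.3086 × 889.0 = 274.35 mGal
Free-air anomaly = 982891.342 − 982939.47 + (274.35) = 226.222 mGal
Bouguer slab correction = 0.04193 × 2.49 × 889.0 = 92.82 mGal
Simple Bouguer anomaly = 226.222 − (92.82) = 133.402 mGal
Complete Bouguer anomaly = 133.402 + 1.40 = 134.802 mGal

134.8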